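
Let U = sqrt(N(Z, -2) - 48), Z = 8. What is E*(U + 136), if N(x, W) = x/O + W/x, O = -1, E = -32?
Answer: -4352 - 240*I ≈ -4352.0 - 240.0*I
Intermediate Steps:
N(x, W) = -x + W/x (N(x, W) = x/(-1) + W/x = x*(-1) + W/x = -x + W/x)
U = 15*I/2 (U = sqrt((-1*8 - 2/8) - 48) = sqrt((-8 - 2*1/8) - 48) = sqrt((-8 - 1/4) - 48) = sqrt(-33/4 - 48) = sqrt(-225/4) = 15*I/2 ≈ 7.5*I)
E*(U + 136) = -32*(15*I/2 + 136) = -32*(136 + 15*I/2) = -4352 - 240*I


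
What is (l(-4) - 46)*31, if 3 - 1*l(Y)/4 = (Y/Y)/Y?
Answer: -1023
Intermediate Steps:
l(Y) = 12 - 4/Y (l(Y) = 12 - 4*Y/Y/Y = 12 - 4/Y)
(l(-4) - 46)*31 = ((12 - 4/(-4)) - 46)*31 = ((12 - 4*(-¼)) - 46)*31 = ((12 + 1) - 46)*31 = (13 - 46)*31 = -33*31 = -1023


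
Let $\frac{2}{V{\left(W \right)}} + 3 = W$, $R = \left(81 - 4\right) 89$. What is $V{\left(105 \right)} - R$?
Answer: $- \frac{349502}{51} \approx -6853.0$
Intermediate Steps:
$R = 6853$ ($R = 77 \cdot 89 = 6853$)
$V{\left(W \right)} = \frac{2}{-3 + W}$
$V{\left(105 \right)} - R = \frac{2}{-3 + 105} - 6853 = \frac{2}{102} - 6853 = 2 \cdot \frac{1}{102} - 6853 = \frac{1}{51} - 6853 = - \frac{349502}{51}$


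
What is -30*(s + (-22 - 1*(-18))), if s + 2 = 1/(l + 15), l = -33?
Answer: 545/3 ≈ 181.67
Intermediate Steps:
s = -37/18 (s = -2 + 1/(-33 + 15) = -2 + 1/(-18) = -2 - 1/18 = -37/18 ≈ -2.0556)
-30*(s + (-22 - 1*(-18))) = -30*(-37/18 + (-22 - 1*(-18))) = -30*(-37/18 + (-22 + 18)) = -30*(-37/18 - 4) = -30*(-109/18) = 545/3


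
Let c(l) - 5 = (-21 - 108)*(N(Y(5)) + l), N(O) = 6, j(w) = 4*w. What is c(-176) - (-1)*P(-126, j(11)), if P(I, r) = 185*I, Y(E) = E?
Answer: -1375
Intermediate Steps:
c(l) = -769 - 129*l (c(l) = 5 + (-21 - 108)*(6 + l) = 5 - 129*(6 + l) = 5 + (-774 - 129*l) = -769 - 129*l)
c(-176) - (-1)*P(-126, j(11)) = (-769 - 129*(-176)) - (-1)*185*(-126) = (-769 + 22704) - (-1)*(-23310) = 21935 - 1*23310 = 21935 - 23310 = -1375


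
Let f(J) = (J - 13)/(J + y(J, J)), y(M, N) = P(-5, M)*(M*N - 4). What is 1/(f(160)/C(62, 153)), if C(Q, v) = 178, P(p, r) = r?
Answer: 729002560/147 ≈ 4.9592e+6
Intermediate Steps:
y(M, N) = M*(-4 + M*N) (y(M, N) = M*(M*N - 4) = M*(-4 + M*N))
f(J) = (-13 + J)/(J + J*(-4 + J**2)) (f(J) = (J - 13)/(J + J*(-4 + J*J)) = (-13 + J)/(J + J*(-4 + J**2)))
1/(f(160)/C(62, 153)) = 1/(((-13 + 160)/(160*(-3 + 160**2)))/178) = 1/(((1/160)*147/(-3 + 25600))*(1/178)) = 1/(((1/160)*147/25597)*(1/178)) = 1/(((1/160)*(1/25597)*147)*(1/178)) = 1/((147/4095520)*(1/178)) = 1/(147/729002560) = 729002560/147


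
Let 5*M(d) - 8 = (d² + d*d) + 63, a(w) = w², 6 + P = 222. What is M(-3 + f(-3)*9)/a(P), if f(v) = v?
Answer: 1871/233280 ≈ 0.0080204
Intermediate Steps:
P = 216 (P = -6 + 222 = 216)
M(d) = 71/5 + 2*d²/5 (M(d) = 8/5 + ((d² + d*d) + 63)/5 = 8/5 + ((d² + d²) + 63)/5 = 8/5 + (2*d² + 63)/5 = 8/5 + (63 + 2*d²)/5 = 8/5 + (63/5 + 2*d²/5) = 71/5 + 2*d²/5)
M(-3 + f(-3)*9)/a(P) = (71/5 + 2*(-3 - 3*9)²/5)/(216²) = (71/5 + 2*(-3 - 27)²/5)/46656 = (71/5 + (⅖)*(-30)²)*(1/46656) = (71/5 + (⅖)*900)*(1/46656) = (71/5 + 360)*(1/46656) = (1871/5)*(1/46656) = 1871/233280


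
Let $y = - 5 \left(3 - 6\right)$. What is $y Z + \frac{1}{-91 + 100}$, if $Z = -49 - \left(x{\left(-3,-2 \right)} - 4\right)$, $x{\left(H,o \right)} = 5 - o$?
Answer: $- \frac{7019}{9} \approx -779.89$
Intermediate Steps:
$y = 15$ ($y = \left(-5\right) \left(-3\right) = 15$)
$Z = -52$ ($Z = -49 - \left(\left(5 - -2\right) - 4\right) = -49 - \left(\left(5 + 2\right) - 4\right) = -49 - \left(7 - 4\right) = -49 - 3 = -52$)
$y Z + \frac{1}{-91 + 100} = 15 \left(-52\right) + \frac{1}{-91 + 100} = -780 + \frac{1}{9} = - \frac{7019}{9}$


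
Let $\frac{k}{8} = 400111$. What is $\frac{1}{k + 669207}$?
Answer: $\frac{1}{3870095} \approx 2.5839 \cdot 10^{-7}$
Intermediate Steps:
$k = 3200888$ ($k = 8 \cdot 400111 = 3200888$)
$\frac{1}{k + 669207} = \frac{1}{3200888 + 669207} = \frac{1}{3870095}$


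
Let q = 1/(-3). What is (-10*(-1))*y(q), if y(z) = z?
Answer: -10/3 ≈ -3.3333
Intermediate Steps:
q = -⅓ ≈ -0.33333
(-10*(-1))*y(q) = -10*(-1)*(-⅓) = 10*(-⅓) = -10/3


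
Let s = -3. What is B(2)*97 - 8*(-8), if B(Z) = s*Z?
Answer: -518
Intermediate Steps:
B(Z) = -3*Z
B(2)*97 - 8*(-8) = -3*2*97 - 8*(-8) = -6*97 + 64 = -582 + 64 = -518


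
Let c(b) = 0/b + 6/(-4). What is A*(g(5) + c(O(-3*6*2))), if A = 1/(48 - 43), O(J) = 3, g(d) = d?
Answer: 7/10 ≈ 0.70000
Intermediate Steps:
A = ⅕ (A = 1/5 = ⅕ ≈ 0.20000)
c(b) = -3/2 (c(b) = 0 + 6*(-¼) = 0 - 3/2 = -3/2)
A*(g(5) + c(O(-3*6*2))) = (5 - 3/2)/5 = (⅕)*(7/2) = 7/10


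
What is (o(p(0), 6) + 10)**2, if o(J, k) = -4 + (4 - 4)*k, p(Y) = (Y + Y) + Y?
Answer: 36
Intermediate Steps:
p(Y) = 3*Y (p(Y) = 2*Y + Y = 3*Y)
o(J, k) = -4 (o(J, k) = -4 + 0*k = -4 + 0 = -4)
(o(p(0), 6) + 10)**2 = (-4 + 10)**2 = 6**2 = 36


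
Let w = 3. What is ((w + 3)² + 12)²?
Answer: 2304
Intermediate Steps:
((w + 3)² + 12)² = ((3 + 3)² + 12)² = (6² + 12)² = (36 + 12)² = 48² = 2304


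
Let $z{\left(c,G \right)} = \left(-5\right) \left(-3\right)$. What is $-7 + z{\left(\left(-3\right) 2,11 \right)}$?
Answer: $8$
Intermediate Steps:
$z{\left(c,G \right)} = 15$
$-7 + z{\left(\left(-3\right) 2,11 \right)} = -7 + 15 = 8$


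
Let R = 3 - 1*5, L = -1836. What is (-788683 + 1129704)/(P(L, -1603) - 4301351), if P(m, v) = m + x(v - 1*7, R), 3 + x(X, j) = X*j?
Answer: -341021/4299970 ≈ -0.079308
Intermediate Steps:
R = -2 (R = 3 - 5 = -2)
x(X, j) = -3 + X*j
P(m, v) = 11 + m - 2*v (P(m, v) = m + (-3 + (v - 1*7)*(-2)) = m + (-3 + (v - 7)*(-2)) = m + (-3 + (-7 + v)*(-2)) = m + (-3 + (14 - 2*v)) = m + (11 - 2*v) = 11 + m - 2*v)
(-788683 + 1129704)/(P(L, -1603) - 4301351) = (-788683 + 1129704)/((11 - 1836 - 2*(-1603)) - 4301351) = 341021/((11 - 1836 + 3206) - 4301351) = 341021/(1381 - 4301351) = 341021/(-4299970) = 341021*(-1/4299970) = -341021/4299970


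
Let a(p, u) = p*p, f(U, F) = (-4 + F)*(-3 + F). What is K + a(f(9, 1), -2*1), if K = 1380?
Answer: 1416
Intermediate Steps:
a(p, u) = p**2
K + a(f(9, 1), -2*1) = 1380 + (12 + 1**2 - 7*1)**2 = 1380 + (12 + 1 - 7)**2 = 1380 + 6**2 = 1380 + 36 = 1416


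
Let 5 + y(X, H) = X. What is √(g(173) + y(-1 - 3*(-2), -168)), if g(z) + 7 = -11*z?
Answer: I*√1910 ≈ 43.704*I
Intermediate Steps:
y(X, H) = -5 + X
g(z) = -7 - 11*z
√(g(173) + y(-1 - 3*(-2), -168)) = √((-7 - 11*173) + (-5 + (-1 - 3*(-2)))) = √((-7 - 1903) + (-5 + (-1 + 6))) = √(-1910 + (-5 + 5)) = √(-1910 + 0) = √(-1910) = I*√1910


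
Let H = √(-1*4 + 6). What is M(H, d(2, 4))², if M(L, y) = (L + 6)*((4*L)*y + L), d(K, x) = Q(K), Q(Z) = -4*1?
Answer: 17100 + 5400*√2 ≈ 24737.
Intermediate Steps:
H = √2 (H = √(-4 + 6) = √2 ≈ 1.4142)
Q(Z) = -4
d(K, x) = -4
M(L, y) = (6 + L)*(L + 4*L*y) (M(L, y) = (6 + L)*(4*L*y + L) = (6 + L)*(L + 4*L*y))
M(H, d(2, 4))² = (√2*(6 + √2 + 24*(-4) + 4*√2*(-4)))² = (√2*(6 + √2 - 96 - 16*√2))² = (√2*(-90 - 15*√2))² = 2*(-90 - 15*√2)²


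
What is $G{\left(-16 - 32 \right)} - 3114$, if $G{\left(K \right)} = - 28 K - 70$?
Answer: $-1840$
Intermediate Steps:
$G{\left(K \right)} = -70 - 28 K$
$G{\left(-16 - 32 \right)} - 3114 = \left(-70 - 28 \left(-16 - 32\right)\right) - 3114 = \left(-70 - -1344\right) - 3114 = \left(-70 + 1344\right) - 3114 = 1274 - 3114 = -1840$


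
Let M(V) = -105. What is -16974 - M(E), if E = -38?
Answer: -16869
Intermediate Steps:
-16974 - M(E) = -16974 - 1*(-105) = -16974 + 105 = -16869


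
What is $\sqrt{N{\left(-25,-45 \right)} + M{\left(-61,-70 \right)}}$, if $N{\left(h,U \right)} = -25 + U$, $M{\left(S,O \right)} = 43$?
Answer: $3 i \sqrt{3} \approx 5.1962 i$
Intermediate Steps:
$\sqrt{N{\left(-25,-45 \right)} + M{\left(-61,-70 \right)}} = \sqrt{\left(-25 - 45\right) + 43} = \sqrt{-70 + 43} = \sqrt{-27} = 3 i \sqrt{3}$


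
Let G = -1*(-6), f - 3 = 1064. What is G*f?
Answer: 6402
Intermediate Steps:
f = 1067 (f = 3 + 1064 = 1067)
G = 6
G*f = 6*1067 = 6402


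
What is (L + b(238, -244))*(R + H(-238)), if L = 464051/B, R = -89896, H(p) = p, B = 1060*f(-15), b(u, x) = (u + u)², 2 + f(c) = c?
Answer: -10822536428319/530 ≈ -2.0420e+10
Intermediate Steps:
f(c) = -2 + c
b(u, x) = 4*u² (b(u, x) = (2*u)² = 4*u²)
B = -18020 (B = 1060*(-2 - 15) = 1060*(-17) = -18020)
L = -464051/18020 (L = 464051/(-18020) = 464051*(-1/18020) = -464051/18020 ≈ -25.752)
(L + b(238, -244))*(R + H(-238)) = (-464051/18020 + 4*238²)*(-89896 - 238) = (-464051/18020 + 4*56644)*(-90134) = (-464051/18020 + 226576)*(-90134) = (4082435469/18020)*(-90134) = -10822536428319/530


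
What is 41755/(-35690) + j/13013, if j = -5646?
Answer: -148972711/92886794 ≈ -1.6038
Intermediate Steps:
41755/(-35690) + j/13013 = 41755/(-35690) - 5646/13013 = 41755*(-1/35690) - 5646*1/13013 = -8351/7138 - 5646/13013 = -148972711/92886794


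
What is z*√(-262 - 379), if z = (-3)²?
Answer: 9*I*√641 ≈ 227.86*I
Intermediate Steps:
z = 9
z*√(-262 - 379) = 9*√(-262 - 379) = 9*√(-641) = 9*(I*√641) = 9*I*√641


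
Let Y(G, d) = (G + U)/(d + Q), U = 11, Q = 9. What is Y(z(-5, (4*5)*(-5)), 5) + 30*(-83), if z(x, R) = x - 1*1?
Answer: -34855/14 ≈ -2489.6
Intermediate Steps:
z(x, R) = -1 + x (z(x, R) = x - 1 = -1 + x)
Y(G, d) = (11 + G)/(9 + d) (Y(G, d) = (G + 11)/(d + 9) = (11 + G)/(9 + d))
Y(z(-5, (4*5)*(-5)), 5) + 30*(-83) = (11 + (-1 - 5))/(9 + 5) + 30*(-83) = (11 - 6)/14 - 2490 = (1/14)*5 - 2490 = 5/14 - 2490 = -34855/14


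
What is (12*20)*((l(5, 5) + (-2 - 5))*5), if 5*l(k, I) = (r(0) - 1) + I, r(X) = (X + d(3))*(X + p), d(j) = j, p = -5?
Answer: -11040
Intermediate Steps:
r(X) = (-5 + X)*(3 + X) (r(X) = (X + 3)*(X - 5) = (3 + X)*(-5 + X) = (-5 + X)*(3 + X))
l(k, I) = -16/5 + I/5 (l(k, I) = (((-15 + 0**2 - 2*0) - 1) + I)/5 = (((-15 + 0 + 0) - 1) + I)/5 = ((-15 - 1) + I)/5 = (-16 + I)/5 = -16/5 + I/5)
(12*20)*((l(5, 5) + (-2 - 5))*5) = (12*20)*(((-16/5 + (1/5)*5) + (-2 - 5))*5) = 240*(((-16/5 + 1) - 7)*5) = 240*((-11/5 - 7)*5) = 240*(-46/5*5) = 240*(-46) = -11040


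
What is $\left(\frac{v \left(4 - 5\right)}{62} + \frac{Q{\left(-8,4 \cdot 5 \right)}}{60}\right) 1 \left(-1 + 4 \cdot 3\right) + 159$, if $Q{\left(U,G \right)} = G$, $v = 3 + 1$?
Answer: $\frac{15062}{93} \approx 161.96$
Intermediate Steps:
$v = 4$
$\left(\frac{v \left(4 - 5\right)}{62} + \frac{Q{\left(-8,4 \cdot 5 \right)}}{60}\right) 1 \left(-1 + 4 \cdot 3\right) + 159 = \left(\frac{4 \left(4 - 5\right)}{62} + \frac{4 \cdot 5}{60}\right) 1 \left(-1 + 4 \cdot 3\right) + 159 = \left(4 \left(-1\right) \frac{1}{62} + 20 \cdot \frac{1}{60}\right) 1 \left(-1 + 12\right) + 159 = \left(\left(-4\right) \frac{1}{62} + \frac{1}{3}\right) 1 \cdot 11 + 159 = \left(- \frac{2}{31} + \frac{1}{3}\right) 11 + 159 = \frac{25}{93} \cdot 11 + 159 = \frac{275}{93} + 159 = \frac{15062}{93}$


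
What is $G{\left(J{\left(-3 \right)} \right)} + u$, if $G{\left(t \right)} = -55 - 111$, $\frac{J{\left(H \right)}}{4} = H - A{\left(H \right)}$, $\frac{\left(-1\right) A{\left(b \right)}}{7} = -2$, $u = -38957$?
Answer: $-39123$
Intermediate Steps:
$A{\left(b \right)} = 14$ ($A{\left(b \right)} = \left(-7\right) \left(-2\right) = 14$)
$J{\left(H \right)} = -56 + 4 H$ ($J{\left(H \right)} = 4 \left(H - 14\right) = 4 \left(-14 + H\right) = -56 + 4 H$)
$G{\left(t \right)} = -166$
$G{\left(J{\left(-3 \right)} \right)} + u = -166 - 38957 = -39123$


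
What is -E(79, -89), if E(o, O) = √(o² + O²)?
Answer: -√14162 ≈ -119.00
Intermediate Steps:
E(o, O) = √(O² + o²)
-E(79, -89) = -√((-89)² + 79²) = -√(7921 + 6241) = -√14162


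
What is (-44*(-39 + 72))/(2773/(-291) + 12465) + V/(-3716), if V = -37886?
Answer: 33937317325/3367199518 ≈ 10.079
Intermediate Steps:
(-44*(-39 + 72))/(2773/(-291) + 12465) + V/(-3716) = (-44*(-39 + 72))/(2773/(-291) + 12465) - 37886/(-3716) = (-44*33)/(2773*(-1/291) + 12465) - 37886*(-1/3716) = -1452/(-2773/291 + 12465) + 18943/1858 = -1452/3624542/291 + 18943/1858 = -1452*291/3624542 + 18943/1858 = -211266/1812271 + 18943/1858 = 33937317325/3367199518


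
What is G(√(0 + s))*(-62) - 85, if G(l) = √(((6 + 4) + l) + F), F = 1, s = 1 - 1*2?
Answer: -85 - 62*√(11 + I) ≈ -290.84 - 9.3372*I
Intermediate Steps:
s = -1 (s = 1 - 2 = -1)
G(l) = √(11 + l) (G(l) = √(((6 + 4) + l) + 1) = √((10 + l) + 1) = √(11 + l))
G(√(0 + s))*(-62) - 85 = √(11 + √(0 - 1))*(-62) - 85 = √(11 + √(-1))*(-62) - 85 = √(11 + I)*(-62) - 85 = -62*√(11 + I) - 85 = -85 - 62*√(11 + I)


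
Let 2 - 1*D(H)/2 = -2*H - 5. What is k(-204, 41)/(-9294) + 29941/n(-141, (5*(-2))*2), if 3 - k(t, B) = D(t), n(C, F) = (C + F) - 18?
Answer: -278415749/1663626 ≈ -167.35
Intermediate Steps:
n(C, F) = -18 + C + F
D(H) = 14 + 4*H (D(H) = 4 - 2*(-2*H - 5) = 4 - 2*(-5 - 2*H) = 4 + (10 + 4*H) = 14 + 4*H)
k(t, B) = -11 - 4*t (k(t, B) = 3 - (14 + 4*t) = 3 + (-14 - 4*t) = -11 - 4*t)
k(-204, 41)/(-9294) + 29941/n(-141, (5*(-2))*2) = (-11 - 4*(-204))/(-9294) + 29941/(-18 - 141 + (5*(-2))*2) = (-11 + 816)*(-1/9294) + 29941/(-18 - 141 - 10*2) = 805*(-1/9294) + 29941/(-18 - 141 - 20) = -805/9294 + 29941/(-179) = -805/9294 + 29941*(-1/179) = -805/9294 - 29941/179 = -278415749/1663626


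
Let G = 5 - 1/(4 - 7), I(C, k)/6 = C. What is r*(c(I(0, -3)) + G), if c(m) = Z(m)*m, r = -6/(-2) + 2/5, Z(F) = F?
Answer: 272/15 ≈ 18.133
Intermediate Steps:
I(C, k) = 6*C
r = 17/5 (r = -6*(-½) + 2*(⅕) = 3 + ⅖ = 17/5 ≈ 3.4000)
c(m) = m² (c(m) = m*m = m²)
G = 16/3 (G = 5 - 1/(-3) = 5 - 1*(-⅓) = 5 + ⅓ = 16/3 ≈ 5.3333)
r*(c(I(0, -3)) + G) = 17*((6*0)² + 16/3)/5 = 17*(0² + 16/3)/5 = 17*(0 + 16/3)/5 = (17/5)*(16/3) = 272/15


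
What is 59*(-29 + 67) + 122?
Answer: 2364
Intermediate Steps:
59*(-29 + 67) + 122 = 59*38 + 122 = 2242 + 122 = 2364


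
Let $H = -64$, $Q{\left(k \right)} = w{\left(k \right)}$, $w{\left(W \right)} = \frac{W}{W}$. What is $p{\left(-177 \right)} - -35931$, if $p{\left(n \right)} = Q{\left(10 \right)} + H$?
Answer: $35868$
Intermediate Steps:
$w{\left(W \right)} = 1$
$Q{\left(k \right)} = 1$
$p{\left(n \right)} = -63$ ($p{\left(n \right)} = 1 - 64 = -63$)
$p{\left(-177 \right)} - -35931 = -63 - -35931 = -63 + 35931 = 35868$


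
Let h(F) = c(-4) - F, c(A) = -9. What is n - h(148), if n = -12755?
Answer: -12598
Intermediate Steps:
h(F) = -9 - F
n - h(148) = -12755 - (-9 - 1*148) = -12755 - (-9 - 148) = -12755 - 1*(-157) = -12755 + 157 = -12598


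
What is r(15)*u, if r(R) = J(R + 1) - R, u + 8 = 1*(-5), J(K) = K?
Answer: -13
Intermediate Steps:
u = -13 (u = -8 + 1*(-5) = -8 - 5 = -13)
r(R) = 1 (r(R) = (R + 1) - R = (1 + R) - R = 1)
r(15)*u = 1*(-13) = -13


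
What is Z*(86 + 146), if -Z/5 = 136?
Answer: -157760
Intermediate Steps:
Z = -680 (Z = -5*136 = -680)
Z*(86 + 146) = -680*(86 + 146) = -680*232 = -157760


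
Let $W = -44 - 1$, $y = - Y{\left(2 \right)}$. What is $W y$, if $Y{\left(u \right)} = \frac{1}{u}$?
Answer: $\frac{45}{2} \approx 22.5$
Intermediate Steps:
$y = - \frac{1}{2} \approx -0.5$
$W = -45$ ($W = -44 - 1 = -45$)
$W y = \left(-45\right) \left(- \frac{1}{2}\right) = \frac{45}{2}$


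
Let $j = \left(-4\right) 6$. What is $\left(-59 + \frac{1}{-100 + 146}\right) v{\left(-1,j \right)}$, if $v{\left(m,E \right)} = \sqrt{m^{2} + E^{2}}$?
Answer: $- \frac{2713 \sqrt{577}}{46} \approx -1416.7$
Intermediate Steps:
$j = -24$
$v{\left(m,E \right)} = \sqrt{E^{2} + m^{2}}$
$\left(-59 + \frac{1}{-100 + 146}\right) v{\left(-1,j \right)} = \left(-59 + \frac{1}{-100 + 146}\right) \sqrt{\left(-24\right)^{2} + \left(-1\right)^{2}} = \left(-59 + \frac{1}{46}\right) \sqrt{576 + 1} = \left(-59 + \frac{1}{46}\right) \sqrt{577} = - \frac{2713 \sqrt{577}}{46}$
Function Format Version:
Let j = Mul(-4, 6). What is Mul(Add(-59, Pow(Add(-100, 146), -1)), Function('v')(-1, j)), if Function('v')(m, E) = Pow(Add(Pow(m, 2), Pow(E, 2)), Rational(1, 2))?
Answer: Mul(Rational(-2713, 46), Pow(577, Rational(1, 2))) ≈ -1416.7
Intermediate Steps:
j = -24
Function('v')(m, E) = Pow(Add(Pow(E, 2), Pow(m, 2)), Rational(1, 2))
Mul(Add(-59, Pow(Add(-100, 146), -1)), Function('v')(-1, j)) = Mul(Add(-59, Pow(Add(-100, 146), -1)), Pow(Add(Pow(-24, 2), Pow(-1, 2)), Rational(1, 2))) = Mul(Add(-59, Pow(46, -1)), Pow(Add(576, 1), Rational(1, 2))) = Mul(Add(-59, Rational(1, 46)), Pow(577, Rational(1, 2))) = Mul(Rational(-2713, 46), Pow(577, Rational(1, 2)))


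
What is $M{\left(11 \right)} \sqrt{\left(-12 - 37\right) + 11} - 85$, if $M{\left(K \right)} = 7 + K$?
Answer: $-85 + 18 i \sqrt{38} \approx -85.0 + 110.96 i$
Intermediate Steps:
$M{\left(11 \right)} \sqrt{\left(-12 - 37\right) + 11} - 85 = \left(7 + 11\right) \sqrt{\left(-12 - 37\right) + 11} - 85 = 18 \sqrt{\left(-12 - 37\right) + 11} - 85 = 18 \sqrt{-49 + 11} - 85 = 18 \sqrt{-38} - 85 = 18 i \sqrt{38} - 85 = -85 + 18 i \sqrt{38}$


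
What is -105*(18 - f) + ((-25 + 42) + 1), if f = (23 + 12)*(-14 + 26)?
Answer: 42228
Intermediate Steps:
f = 420 (f = 35*12 = 420)
-105*(18 - f) + ((-25 + 42) + 1) = -105*(18 - 1*420) + ((-25 + 42) + 1) = -105*(18 - 420) + (17 + 1) = -105*(-402) + 18 = 42210 + 18 = 42228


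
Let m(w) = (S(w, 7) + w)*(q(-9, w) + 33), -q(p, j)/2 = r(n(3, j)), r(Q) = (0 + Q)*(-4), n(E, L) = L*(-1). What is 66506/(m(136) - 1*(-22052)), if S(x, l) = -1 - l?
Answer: -33253/56494 ≈ -0.58861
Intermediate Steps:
n(E, L) = -L
r(Q) = -4*Q (r(Q) = Q*(-4) = -4*Q)
q(p, j) = -8*j (q(p, j) = -(-8)*(-j) = -8*j)
m(w) = (-8 + w)*(33 - 8*w) (m(w) = ((-1 - 1*7) + w)*(-8*w + 33) = ((-1 - 7) + w)*(33 - 8*w) = (-8 + w)*(33 - 8*w))
66506/(m(136) - 1*(-22052)) = 66506/((-264 - 8*136² + 97*136) - 1*(-22052)) = 66506/((-264 - 8*18496 + 13192) + 22052) = 66506/((-264 - 147968 + 13192) + 22052) = 66506/(-135040 + 22052) = 66506/(-112988) = 66506*(-1/112988) = -33253/56494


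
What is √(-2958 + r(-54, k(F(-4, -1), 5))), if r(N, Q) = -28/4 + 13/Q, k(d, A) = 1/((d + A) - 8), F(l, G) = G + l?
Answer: 3*I*√341 ≈ 55.399*I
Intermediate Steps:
k(d, A) = 1/(-8 + A + d) (k(d, A) = 1/((A + d) - 8) = 1/(-8 + A + d))
r(N, Q) = -7 + 13/Q (r(N, Q) = -28*¼ + 13/Q = -7 + 13/Q)
√(-2958 + r(-54, k(F(-4, -1), 5))) = √(-2958 + (-7 + 13/(1/(-8 + 5 + (-1 - 4))))) = √(-2958 + (-7 + 13/(1/(-8 + 5 - 5)))) = √(-2958 + (-7 + 13/(1/(-8)))) = √(-2958 + (-7 + 13/(-⅛))) = √(-2958 + (-7 + 13*(-8))) = √(-2958 + (-7 - 104)) = √(-2958 - 111) = √(-3069) = 3*I*√341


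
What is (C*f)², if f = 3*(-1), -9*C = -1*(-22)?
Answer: 484/9 ≈ 53.778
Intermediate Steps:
C = -22/9 (C = -(-1)*(-22)/9 = -⅑*22 = -22/9 ≈ -2.4444)
f = -3
(C*f)² = (-22/9*(-3))² = (22/3)² = 484/9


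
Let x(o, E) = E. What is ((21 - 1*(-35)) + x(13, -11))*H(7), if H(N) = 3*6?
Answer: 810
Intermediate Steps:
H(N) = 18
((21 - 1*(-35)) + x(13, -11))*H(7) = ((21 - 1*(-35)) - 11)*18 = ((21 + 35) - 11)*18 = (56 - 11)*18 = 45*18 = 810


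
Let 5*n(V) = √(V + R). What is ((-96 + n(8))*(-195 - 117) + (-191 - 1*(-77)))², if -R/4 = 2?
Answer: 890306244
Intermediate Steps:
R = -8 (R = -4*2 = -8)
n(V) = √(-8 + V)/5 (n(V) = √(V - 8)/5 = √(-8 + V)/5)
((-96 + n(8))*(-195 - 117) + (-191 - 1*(-77)))² = ((-96 + √(-8 + 8)/5)*(-195 - 117) + (-191 - 1*(-77)))² = ((-96 + √0/5)*(-312) + (-191 + 77))² = ((-96 + (⅕)*0)*(-312) - 114)² = ((-96 + 0)*(-312) - 114)² = (-96*(-312) - 114)² = (29952 - 114)² = 29838² = 890306244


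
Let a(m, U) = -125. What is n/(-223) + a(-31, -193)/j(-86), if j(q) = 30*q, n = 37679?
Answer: -19436789/115068 ≈ -168.92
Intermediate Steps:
n/(-223) + a(-31, -193)/j(-86) = 37679/(-223) - 125/(30*(-86)) = 37679*(-1/223) - 125/(-2580) = -37679/223 - 125*(-1/2580) = -37679/223 + 25/516 = -19436789/115068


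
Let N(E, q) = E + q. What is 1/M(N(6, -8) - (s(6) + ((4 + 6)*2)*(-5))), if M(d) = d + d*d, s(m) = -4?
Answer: 1/10506 ≈ 9.5184e-5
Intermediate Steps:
M(d) = d + d²
1/M(N(6, -8) - (s(6) + ((4 + 6)*2)*(-5))) = 1/(((6 - 8) - (-4 + ((4 + 6)*2)*(-5)))*(1 + ((6 - 8) - (-4 + ((4 + 6)*2)*(-5))))) = 1/((-2 - (-4 + (10*2)*(-5)))*(1 + (-2 - (-4 + (10*2)*(-5))))) = 1/((-2 - (-4 + 20*(-5)))*(1 + (-2 - (-4 + 20*(-5))))) = 1/((-2 - (-4 - 100))*(1 + (-2 - (-4 - 100)))) = 1/((-2 - 1*(-104))*(1 + (-2 - 1*(-104)))) = 1/((-2 + 104)*(1 + (-2 + 104))) = 1/(102*(1 + 102)) = 1/(102*103) = 1/10506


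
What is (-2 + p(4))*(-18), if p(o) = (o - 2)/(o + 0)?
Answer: 27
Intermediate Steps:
p(o) = (-2 + o)/o
(-2 + p(4))*(-18) = (-2 + (-2 + 4)/4)*(-18) = (-2 + (¼)*2)*(-18) = (-2 + ½)*(-18) = -3/2*(-18) = 27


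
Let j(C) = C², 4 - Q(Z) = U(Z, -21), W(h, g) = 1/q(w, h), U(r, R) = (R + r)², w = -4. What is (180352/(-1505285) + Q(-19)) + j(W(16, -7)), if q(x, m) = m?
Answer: -615067988987/385352960 ≈ -1596.1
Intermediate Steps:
W(h, g) = 1/h
Q(Z) = 4 - (-21 + Z)²
(180352/(-1505285) + Q(-19)) + j(W(16, -7)) = (180352/(-1505285) + (4 - (-21 - 19)²)) + (1/16)² = (180352*(-1/1505285) + (4 - 1*(-40)²)) + (1/16)² = (-180352/1505285 + (4 - 1*1600)) + 1/256 = (-180352/1505285 + (4 - 1600)) + 1/256 = (-180352/1505285 - 1596) + 1/256 = -2402615212/1505285 + 1/256 = -615067988987/385352960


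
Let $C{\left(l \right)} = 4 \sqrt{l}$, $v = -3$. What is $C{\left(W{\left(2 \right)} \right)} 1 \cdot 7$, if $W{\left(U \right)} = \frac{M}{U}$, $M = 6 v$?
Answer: $84 i \approx 84.0 i$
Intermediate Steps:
$M = -18$ ($M = 6 \left(-3\right) = -18$)
$W{\left(U \right)} = - \frac{18}{U}$
$C{\left(W{\left(2 \right)} \right)} 1 \cdot 7 = 4 \sqrt{- \frac{18}{2}} \cdot 1 \cdot 7 = 4 \sqrt{\left(-18\right) \frac{1}{2}} \cdot 1 \cdot 7 = 4 \sqrt{-9} \cdot 1 \cdot 7 = 4 \cdot 3 i 1 \cdot 7 = 12 i 1 \cdot 7 = 12 i 7 = 84 i$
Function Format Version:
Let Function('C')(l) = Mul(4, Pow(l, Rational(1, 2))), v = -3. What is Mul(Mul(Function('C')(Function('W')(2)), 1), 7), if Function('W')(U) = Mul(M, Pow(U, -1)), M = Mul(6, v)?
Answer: Mul(84, I) ≈ Mul(84.000, I)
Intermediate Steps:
M = -18 (M = Mul(6, -3) = -18)
Function('W')(U) = Mul(-18, Pow(U, -1))
Mul(Mul(Function('C')(Function('W')(2)), 1), 7) = Mul(Mul(Mul(4, Pow(Mul(-18, Pow(2, -1)), Rational(1, 2))), 1), 7) = Mul(Mul(Mul(4, Pow(Mul(-18, Rational(1, 2)), Rational(1, 2))), 1), 7) = Mul(Mul(Mul(4, Pow(-9, Rational(1, 2))), 1), 7) = Mul(Mul(Mul(4, Mul(3, I)), 1), 7) = Mul(Mul(Mul(12, I), 1), 7) = Mul(Mul(12, I), 7) = Mul(84, I)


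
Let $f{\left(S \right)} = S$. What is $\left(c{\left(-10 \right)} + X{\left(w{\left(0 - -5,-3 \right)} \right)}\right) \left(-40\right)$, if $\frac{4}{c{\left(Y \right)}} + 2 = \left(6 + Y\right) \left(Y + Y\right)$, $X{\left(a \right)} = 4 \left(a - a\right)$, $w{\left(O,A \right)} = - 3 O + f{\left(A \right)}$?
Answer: $- \frac{80}{39} \approx -2.0513$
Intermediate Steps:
$w{\left(O,A \right)} = A - 3 O$ ($w{\left(O,A \right)} = - 3 O + A = A - 3 O$)
$X{\left(a \right)} = 0$ ($X{\left(a \right)} = 4 \cdot 0 = 0$)
$c{\left(Y \right)} = \frac{4}{-2 + 2 Y \left(6 + Y\right)}$ ($c{\left(Y \right)} = \frac{4}{-2 + \left(6 + Y\right) \left(Y + Y\right)} = \frac{4}{-2 + \left(6 + Y\right) 2 Y} = \frac{4}{-2 + 2 Y \left(6 + Y\right)}$)
$\left(c{\left(-10 \right)} + X{\left(w{\left(0 - -5,-3 \right)} \right)}\right) \left(-40\right) = \left(\frac{2}{-1 + \left(-10\right)^{2} + 6 \left(-10\right)} + 0\right) \left(-40\right) = \left(\frac{2}{-1 + 100 - 60} + 0\right) \left(-40\right) = \left(\frac{2}{39} + 0\right) \left(-40\right) = \frac{2}{39} \left(-40\right) = - \frac{80}{39}$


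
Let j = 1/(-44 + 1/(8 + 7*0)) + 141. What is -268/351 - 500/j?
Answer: -74861944/17368533 ≈ -4.3102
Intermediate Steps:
j = 49483/351 (j = 1/(-44 + 1/(8 + 0)) + 141 = 1/(-44 + 1/8) + 141 = 1/(-351/8) + 141 = -8/351 + 141 = 49483/351 ≈ 140.98)
-268/351 - 500/j = -268/351 - 500/49483/351 = -268*1/351 - 500*351/49483 = -268/351 - 175500/49483 = -74861944/17368533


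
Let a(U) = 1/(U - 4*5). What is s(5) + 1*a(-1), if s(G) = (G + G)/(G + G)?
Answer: 20/21 ≈ 0.95238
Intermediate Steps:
s(G) = 1 (s(G) = (2*G)/((2*G)) = (2*G)*(1/(2*G)) = 1)
a(U) = 1/(-20 + U) (a(U) = 1/(U - 20) = 1/(-20 + U))
s(5) + 1*a(-1) = 1 + 1/(-20 - 1) = 1 + 1/(-21) = 1 + 1*(-1/21) = 1 - 1/21 = 20/21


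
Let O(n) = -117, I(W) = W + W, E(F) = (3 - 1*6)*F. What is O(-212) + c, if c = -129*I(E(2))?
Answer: 1431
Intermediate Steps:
E(F) = -3*F (E(F) = (3 - 6)*F = -3*F)
I(W) = 2*W
c = 1548 (c = -258*(-3*2) = -258*(-6) = -129*(-12) = 1548)
O(-212) + c = -117 + 1548 = 1431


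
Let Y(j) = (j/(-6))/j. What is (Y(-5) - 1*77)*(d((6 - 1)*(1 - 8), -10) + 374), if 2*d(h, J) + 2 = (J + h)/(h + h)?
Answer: -4839739/168 ≈ -28808.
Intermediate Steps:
d(h, J) = -1 + (J + h)/(4*h) (d(h, J) = -1 + ((J + h)/(h + h))/2 = -1 + ((J + h)/((2*h)))/2 = -1 + ((J + h)*(1/(2*h)))/2 = -1 + ((J + h)/(2*h))/2 = -1 + (J + h)/(4*h))
Y(j) = -1/6 (Y(j) = (j*(-1/6))/j = (-j/6)/j = -1/6)
(Y(-5) - 1*77)*(d((6 - 1)*(1 - 8), -10) + 374) = (-1/6 - 1*77)*((-10 - 3*(6 - 1)*(1 - 8))/(4*(((6 - 1)*(1 - 8)))) + 374) = (-1/6 - 77)*((-10 - 15*(-7))/(4*((5*(-7)))) + 374) = -463*((1/4)*(-10 - 3*(-35))/(-35) + 374)/6 = -463*((1/4)*(-1/35)*(-10 + 105) + 374)/6 = -463*((1/4)*(-1/35)*95 + 374)/6 = -463*(-19/28 + 374)/6 = -463/6*10453/28 = -4839739/168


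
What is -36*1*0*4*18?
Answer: 0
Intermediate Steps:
-36*1*0*4*18 = -0*4*18 = -36*0*18 = 0*18 = 0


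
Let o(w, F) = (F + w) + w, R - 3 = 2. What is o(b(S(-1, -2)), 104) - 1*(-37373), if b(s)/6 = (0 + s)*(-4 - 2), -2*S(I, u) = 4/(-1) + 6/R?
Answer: 186881/5 ≈ 37376.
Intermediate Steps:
R = 5 (R = 3 + 2 = 5)
S(I, u) = 7/5 (S(I, u) = -(4/(-1) + 6/5)/2 = -(4*(-1) + 6*(⅕))/2 = -(-4 + 6/5)/2 = -½*(-14/5) = 7/5)
b(s) = -36*s (b(s) = 6*((0 + s)*(-4 - 2)) = 6*(s*(-6)) = 6*(-6*s) = -36*s)
o(w, F) = F + 2*w
o(b(S(-1, -2)), 104) - 1*(-37373) = (104 + 2*(-36*7/5)) - 1*(-37373) = (104 + 2*(-252/5)) + 37373 = (104 - 504/5) + 37373 = 16/5 + 37373 = 186881/5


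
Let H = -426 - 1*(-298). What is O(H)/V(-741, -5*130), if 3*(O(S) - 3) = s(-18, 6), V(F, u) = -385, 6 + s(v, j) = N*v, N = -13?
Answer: -79/385 ≈ -0.20519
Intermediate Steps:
s(v, j) = -6 - 13*v
H = -128 (H = -426 + 298 = -128)
O(S) = 79 (O(S) = 3 + (-6 - 13*(-18))/3 = 3 + (-6 + 234)/3 = 3 + (1/3)*228 = 3 + 76 = 79)
O(H)/V(-741, -5*130) = 79/(-385) = 79*(-1/385) = -79/385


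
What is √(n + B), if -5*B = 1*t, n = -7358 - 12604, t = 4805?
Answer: 7*I*√427 ≈ 144.65*I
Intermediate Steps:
n = -19962
B = -961 (B = -4805/5 = -⅕*4805 = -961)
√(n + B) = √(-19962 - 961) = √(-20923) = 7*I*√427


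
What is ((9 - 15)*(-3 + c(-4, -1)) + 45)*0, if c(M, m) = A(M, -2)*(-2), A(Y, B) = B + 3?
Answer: 0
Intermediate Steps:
A(Y, B) = 3 + B
c(M, m) = -2 (c(M, m) = (3 - 2)*(-2) = 1*(-2) = -2)
((9 - 15)*(-3 + c(-4, -1)) + 45)*0 = ((9 - 15)*(-3 - 2) + 45)*0 = (-6*(-5) + 45)*0 = (30 + 45)*0 = 75*0 = 0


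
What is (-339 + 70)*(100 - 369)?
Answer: 72361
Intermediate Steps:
(-339 + 70)*(100 - 369) = -269*(-269) = 72361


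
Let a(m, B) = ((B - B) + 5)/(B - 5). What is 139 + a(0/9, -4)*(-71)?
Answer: 1606/9 ≈ 178.44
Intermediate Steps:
a(m, B) = 5/(-5 + B) (a(m, B) = (0 + 5)/(-5 + B) = 5/(-5 + B))
139 + a(0/9, -4)*(-71) = 139 + (5/(-5 - 4))*(-71) = 139 + (5/(-9))*(-71) = 139 + (5*(-⅑))*(-71) = 139 - 5/9*(-71) = 139 + 355/9 = 1606/9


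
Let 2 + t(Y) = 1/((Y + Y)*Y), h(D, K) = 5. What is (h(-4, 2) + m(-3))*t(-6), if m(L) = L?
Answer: -143/36 ≈ -3.9722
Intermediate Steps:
t(Y) = -2 + 1/(2*Y²) (t(Y) = -2 + 1/((Y + Y)*Y) = -2 + 1/(((2*Y))*Y) = -2 + (1/(2*Y))/Y = -2 + 1/(2*Y²))
(h(-4, 2) + m(-3))*t(-6) = (5 - 3)*(-2 + (½)/(-6)²) = 2*(-2 + (½)*(1/36)) = 2*(-2 + 1/72) = 2*(-143/72) = -143/36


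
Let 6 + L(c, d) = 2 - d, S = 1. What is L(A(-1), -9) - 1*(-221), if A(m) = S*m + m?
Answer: 226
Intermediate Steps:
A(m) = 2*m (A(m) = 1*m + m = m + m = 2*m)
L(c, d) = -4 - d (L(c, d) = -6 + (2 - d) = -4 - d)
L(A(-1), -9) - 1*(-221) = (-4 - 1*(-9)) - 1*(-221) = (-4 + 9) + 221 = 5 + 221 = 226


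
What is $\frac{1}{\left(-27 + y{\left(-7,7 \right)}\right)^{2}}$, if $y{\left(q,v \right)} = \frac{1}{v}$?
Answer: $\frac{49}{35344} \approx 0.0013864$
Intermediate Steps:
$\frac{1}{\left(-27 + y{\left(-7,7 \right)}\right)^{2}} = \frac{1}{\left(-27 + \frac{1}{7}\right)^{2}} = \frac{1}{\left(- \frac{188}{7}\right)^{2}} = \frac{1}{\frac{35344}{49}} = \frac{49}{35344}$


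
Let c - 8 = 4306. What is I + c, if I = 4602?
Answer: 8916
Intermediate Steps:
c = 4314 (c = 8 + 4306 = 4314)
I + c = 4602 + 4314 = 8916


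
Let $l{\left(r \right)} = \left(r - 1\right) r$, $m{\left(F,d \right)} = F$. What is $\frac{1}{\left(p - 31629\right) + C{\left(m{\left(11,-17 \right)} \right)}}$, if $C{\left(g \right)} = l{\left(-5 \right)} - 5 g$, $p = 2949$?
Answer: $- \frac{1}{28705} \approx -3.4837 \cdot 10^{-5}$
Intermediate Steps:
$l{\left(r \right)} = r \left(-1 + r\right)$ ($l{\left(r \right)} = \left(-1 + r\right) r = r \left(-1 + r\right)$)
$C{\left(g \right)} = 30 - 5 g$ ($C{\left(g \right)} = - 5 \left(-1 - 5\right) - 5 g = \left(-5\right) \left(-6\right) - 5 g = 30 - 5 g$)
$\frac{1}{\left(p - 31629\right) + C{\left(m{\left(11,-17 \right)} \right)}} = \frac{1}{\left(2949 - 31629\right) + \left(30 - 55\right)} = \frac{1}{-28680 + \left(30 - 55\right)} = \frac{1}{-28680 - 25} = \frac{1}{-28705} = - \frac{1}{28705}$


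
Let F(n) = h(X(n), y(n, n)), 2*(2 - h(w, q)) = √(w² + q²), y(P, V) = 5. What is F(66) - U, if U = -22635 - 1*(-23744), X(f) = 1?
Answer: -1107 - √26/2 ≈ -1109.5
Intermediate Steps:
U = 1109 (U = -22635 + 23744 = 1109)
h(w, q) = 2 - √(q² + w²)/2 (h(w, q) = 2 - √(w² + q²)/2 = 2 - √(q² + w²)/2)
F(n) = 2 - √26/2 (F(n) = 2 - √(5² + 1²)/2 = 2 - √(25 + 1)/2 = 2 - √26/2)
F(66) - U = (2 - √26/2) - 1*1109 = (2 - √26/2) - 1109 = -1107 - √26/2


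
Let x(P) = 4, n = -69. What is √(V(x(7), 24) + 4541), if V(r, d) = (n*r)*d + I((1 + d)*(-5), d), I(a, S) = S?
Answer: I*√2059 ≈ 45.376*I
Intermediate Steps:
V(r, d) = d - 69*d*r (V(r, d) = (-69*r)*d + d = -69*d*r + d = d - 69*d*r)
√(V(x(7), 24) + 4541) = √(24*(1 - 69*4) + 4541) = √(24*(1 - 276) + 4541) = √(24*(-275) + 4541) = √(-6600 + 4541) = √(-2059) = I*√2059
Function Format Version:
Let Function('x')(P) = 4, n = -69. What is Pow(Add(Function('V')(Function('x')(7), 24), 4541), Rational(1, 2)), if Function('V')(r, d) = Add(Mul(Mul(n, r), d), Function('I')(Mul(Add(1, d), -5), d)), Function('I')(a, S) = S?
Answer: Mul(I, Pow(2059, Rational(1, 2))) ≈ Mul(45.376, I)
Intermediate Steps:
Function('V')(r, d) = Add(d, Mul(-69, d, r)) (Function('V')(r, d) = Add(Mul(Mul(-69, r), d), d) = Add(Mul(-69, d, r), d) = Add(d, Mul(-69, d, r)))
Pow(Add(Function('V')(Function('x')(7), 24), 4541), Rational(1, 2)) = Pow(Add(Mul(24, Add(1, Mul(-69, 4))), 4541), Rational(1, 2)) = Pow(Add(Mul(24, Add(1, -276)), 4541), Rational(1, 2)) = Pow(Add(Mul(24, -275), 4541), Rational(1, 2)) = Pow(Add(-6600, 4541), Rational(1, 2)) = Pow(-2059, Rational(1, 2)) = Mul(I, Pow(2059, Rational(1, 2)))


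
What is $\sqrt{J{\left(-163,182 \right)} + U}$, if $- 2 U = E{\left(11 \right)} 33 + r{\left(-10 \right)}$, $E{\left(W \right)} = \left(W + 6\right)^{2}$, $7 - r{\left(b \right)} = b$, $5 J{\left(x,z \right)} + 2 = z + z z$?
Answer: $\frac{\sqrt{47095}}{5} \approx 43.403$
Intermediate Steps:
$J{\left(x,z \right)} = - \frac{2}{5} + \frac{z}{5} + \frac{z^{2}}{5}$ ($J{\left(x,z \right)} = - \frac{2}{5} + \frac{z + z z}{5} = - \frac{2}{5} + \frac{z + z^{2}}{5} = - \frac{2}{5} + \left(\frac{z}{5} + \frac{z^{2}}{5}\right) = - \frac{2}{5} + \frac{z}{5} + \frac{z^{2}}{5}$)
$r{\left(b \right)} = 7 - b$
$E{\left(W \right)} = \left(6 + W\right)^{2}$
$U = -4777$ ($U = - \frac{\left(6 + 11\right)^{2} \cdot 33 + \left(7 - -10\right)}{2} = - \frac{17^{2} \cdot 33 + \left(7 + 10\right)}{2} = - \frac{289 \cdot 33 + 17}{2} = - \frac{9537 + 17}{2} = \left(- \frac{1}{2}\right) 9554 = -4777$)
$\sqrt{J{\left(-163,182 \right)} + U} = \sqrt{\left(- \frac{2}{5} + \frac{1}{5} \cdot 182 + \frac{182^{2}}{5}\right) - 4777} = \sqrt{\left(- \frac{2}{5} + \frac{182}{5} + \frac{1}{5} \cdot 33124\right) - 4777} = \sqrt{\left(- \frac{2}{5} + \frac{182}{5} + \frac{33124}{5}\right) - 4777} = \sqrt{\frac{33304}{5} - 4777} = \sqrt{\frac{9419}{5}} = \frac{\sqrt{47095}}{5}$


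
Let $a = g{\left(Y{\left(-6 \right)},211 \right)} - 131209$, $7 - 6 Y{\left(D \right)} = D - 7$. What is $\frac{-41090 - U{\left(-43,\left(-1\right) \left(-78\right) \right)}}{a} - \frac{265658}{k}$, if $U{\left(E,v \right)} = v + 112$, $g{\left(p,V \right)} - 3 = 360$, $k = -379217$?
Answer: $\frac{25207182214}{24809513791} \approx 1.016$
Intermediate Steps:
$Y{\left(D \right)} = \frac{7}{3} - \frac{D}{6}$ ($Y{\left(D \right)} = \frac{7}{6} - \frac{D - 7}{6} = \frac{7}{6} - \frac{-7 + D}{6} = \frac{7}{6} - \left(- \frac{7}{6} + \frac{D}{6}\right) = \frac{7}{3} - \frac{D}{6}$)
$g{\left(p,V \right)} = 363$ ($g{\left(p,V \right)} = 3 + 360 = 363$)
$U{\left(E,v \right)} = 112 + v$
$a = -130846$ ($a = 363 - 131209 = -130846$)
$\frac{-41090 - U{\left(-43,\left(-1\right) \left(-78\right) \right)}}{a} - \frac{265658}{k} = \frac{-41090 - \left(112 - -78\right)}{-130846} - \frac{265658}{-379217} = \left(-41090 - \left(112 + 78\right)\right) \left(- \frac{1}{130846}\right) - - \frac{265658}{379217} = \left(-41090 - 190\right) \left(- \frac{1}{130846}\right) + \frac{265658}{379217} = \left(-41280\right) \left(- \frac{1}{130846}\right) + \frac{265658}{379217} = \frac{20640}{65423} + \frac{265658}{379217} = \frac{25207182214}{24809513791}$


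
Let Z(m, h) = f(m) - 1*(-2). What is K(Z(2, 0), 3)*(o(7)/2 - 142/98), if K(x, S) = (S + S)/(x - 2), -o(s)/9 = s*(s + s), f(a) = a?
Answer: -65040/49 ≈ -1327.3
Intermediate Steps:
o(s) = -18*s² (o(s) = -9*s*(s + s) = -9*s*2*s = -18*s²)
Z(m, h) = 2 + m (Z(m, h) = m - 1*(-2) = m + 2 = 2 + m)
K(x, S) = 2*S/(-2 + x) (K(x, S) = (2*S)/(-2 + x) = 2*S/(-2 + x))
K(Z(2, 0), 3)*(o(7)/2 - 142/98) = (2*3/(-2 + (2 + 2)))*(-18*7²/2 - 142/98) = (2*3/(-2 + 4))*(-18*49*(½) - 142*1/98) = (2*3/2)*(-882*½ - 71/49) = (2*3*(½))*(-441 - 71/49) = 3*(-21680/49) = -65040/49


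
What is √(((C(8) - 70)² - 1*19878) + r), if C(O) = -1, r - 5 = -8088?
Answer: 2*I*√5730 ≈ 151.39*I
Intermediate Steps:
r = -8083 (r = 5 - 8088 = -8083)
√(((C(8) - 70)² - 1*19878) + r) = √(((-1 - 70)² - 1*19878) - 8083) = √(((-71)² - 19878) - 8083) = √((5041 - 19878) - 8083) = √(-14837 - 8083) = √(-22920) = 2*I*√5730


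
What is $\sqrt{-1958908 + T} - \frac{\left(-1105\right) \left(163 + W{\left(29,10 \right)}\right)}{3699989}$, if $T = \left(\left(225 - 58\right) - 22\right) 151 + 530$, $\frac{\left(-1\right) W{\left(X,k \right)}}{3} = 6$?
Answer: $\frac{160225}{3699989} + i \sqrt{1936483} \approx 0.043304 + 1391.6 i$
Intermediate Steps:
$W{\left(X,k \right)} = -18$ ($W{\left(X,k \right)} = \left(-3\right) 6 = -18$)
$T = 22425$ ($T = \left(\left(225 - 58\right) - 22\right) 151 + 530 = \left(167 - 22\right) 151 + 530 = 145 \cdot 151 + 530 = 21895 + 530 = 22425$)
$\sqrt{-1958908 + T} - \frac{\left(-1105\right) \left(163 + W{\left(29,10 \right)}\right)}{3699989} = \sqrt{-1958908 + 22425} - \frac{\left(-1105\right) \left(163 - 18\right)}{3699989} = \sqrt{-1936483} - \left(-1105\right) 145 \cdot \frac{1}{3699989} = i \sqrt{1936483} - \left(-160225\right) \frac{1}{3699989} = i \sqrt{1936483} - - \frac{160225}{3699989} = i \sqrt{1936483} + \frac{160225}{3699989} = \frac{160225}{3699989} + i \sqrt{1936483}$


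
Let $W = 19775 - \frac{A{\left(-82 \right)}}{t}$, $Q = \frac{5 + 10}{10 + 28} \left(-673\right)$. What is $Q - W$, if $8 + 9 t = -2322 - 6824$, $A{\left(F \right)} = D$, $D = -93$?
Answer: $- \frac{1742787781}{86963} \approx -20041.0$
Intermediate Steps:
$A{\left(F \right)} = -93$
$t = - \frac{9154}{9}$ ($t = - \frac{8}{9} + \frac{-2322 - 6824}{9} = - \frac{8}{9} + \frac{1}{9} \left(-9146\right) = - \frac{8}{9} - \frac{9146}{9} = - \frac{9154}{9} \approx -1017.1$)
$Q = - \frac{10095}{38}$ ($Q = \frac{15}{38} \left(-673\right) = - \frac{10095}{38} \approx -265.66$)
$W = \frac{181019513}{9154}$ ($W = 19775 - - \frac{93}{- \frac{9154}{9}} = 19775 - \left(-93\right) \left(- \frac{9}{9154}\right) = 19775 - \frac{837}{9154} = \frac{181019513}{9154} \approx 19775.0$)
$Q - W = - \frac{10095}{38} - \frac{181019513}{9154} = - \frac{1742787781}{86963}$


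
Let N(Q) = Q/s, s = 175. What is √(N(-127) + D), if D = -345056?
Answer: I*√422694489/35 ≈ 587.42*I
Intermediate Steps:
N(Q) = Q/175
√(N(-127) + D) = √((1/175)*(-127) - 345056) = √(-127/175 - 345056) = √(-60384927/175) = I*√422694489/35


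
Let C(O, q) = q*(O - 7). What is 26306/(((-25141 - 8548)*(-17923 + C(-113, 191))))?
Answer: 26306/1375959827 ≈ 1.9118e-5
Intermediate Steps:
C(O, q) = q*(-7 + O)
26306/(((-25141 - 8548)*(-17923 + C(-113, 191)))) = 26306/(((-25141 - 8548)*(-17923 + 191*(-7 - 113)))) = 26306/((-33689*(-17923 + 191*(-120)))) = 26306/((-33689*(-17923 - 22920))) = 26306/((-33689*(-40843))) = 26306/1375959827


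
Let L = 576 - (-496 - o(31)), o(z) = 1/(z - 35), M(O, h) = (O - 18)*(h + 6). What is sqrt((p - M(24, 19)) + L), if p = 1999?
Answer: sqrt(11683)/2 ≈ 54.044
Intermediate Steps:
M(O, h) = (-18 + O)*(6 + h)
o(z) = 1/(-35 + z)
L = 4287/4 (L = 576 - (-496 - 1/(-35 + 31)) = 576 - (-496 - 1/(-4)) = 576 - (-496 - 1*(-1/4)) = 576 - (-496 + 1/4) = 576 - 1*(-1983/4) = 576 + 1983/4 = 4287/4 ≈ 1071.8)
sqrt((p - M(24, 19)) + L) = sqrt((1999 - (-108 - 18*19 + 6*24 + 24*19)) + 4287/4) = sqrt((1999 - (-108 - 342 + 144 + 456)) + 4287/4) = sqrt((1999 - 1*150) + 4287/4) = sqrt((1999 - 150) + 4287/4) = sqrt(1849 + 4287/4) = sqrt(11683/4) = sqrt(11683)/2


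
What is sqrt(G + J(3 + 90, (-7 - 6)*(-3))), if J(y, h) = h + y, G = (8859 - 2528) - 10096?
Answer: I*sqrt(3633) ≈ 60.274*I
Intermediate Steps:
G = -3765 (G = 6331 - 10096 = -3765)
sqrt(G + J(3 + 90, (-7 - 6)*(-3))) = sqrt(-3765 + ((-7 - 6)*(-3) + (3 + 90))) = sqrt(-3765 + (-13*(-3) + 93)) = sqrt(-3765 + (39 + 93)) = sqrt(-3765 + 132) = sqrt(-3633) = I*sqrt(3633)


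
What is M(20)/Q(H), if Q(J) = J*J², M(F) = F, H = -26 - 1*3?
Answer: -20/24389 ≈ -0.00082004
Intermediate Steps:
H = -29 (H = -26 - 3 = -29)
Q(J) = J³
M(20)/Q(H) = 20/((-29)³) = 20/(-24389) = 20*(-1/24389) = -20/24389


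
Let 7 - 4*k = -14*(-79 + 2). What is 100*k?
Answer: -26775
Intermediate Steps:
k = -1071/4 (k = 7/4 - (-7)*(-79 + 2)/2 = 7/4 - (-7)*(-77)/2 = 7/4 - ¼*1078 = 7/4 - 539/2 = -1071/4 ≈ -267.75)
100*k = 100*(-1071/4) = -26775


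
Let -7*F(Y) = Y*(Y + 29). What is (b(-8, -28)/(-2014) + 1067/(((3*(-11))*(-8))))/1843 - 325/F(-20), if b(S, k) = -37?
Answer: -1688575541/133624872 ≈ -12.637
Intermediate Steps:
F(Y) = -Y*(29 + Y)/7 (F(Y) = -Y*(Y + 29)/7 = -Y*(29 + Y)/7)
(b(-8, -28)/(-2014) + 1067/(((3*(-11))*(-8))))/1843 - 325/F(-20) = (-37/(-2014) + 1067/(((3*(-11))*(-8))))/1843 - 325*7/(20*(29 - 20)) = (-37*(-1/2014) + 1067/((-33*(-8))))*(1/1843) - 325/((-⅐*(-20)*9)) = (37/2014 + 1067/264)*(1/1843) - 325/180/7 = (37/2014 + 1067*(1/264))*(1/1843) - 325*7/180 = (37/2014 + 97/24)*(1/1843) - 455/36 = (98123/24168)*(1/1843) - 455/36 = 98123/44541624 - 455/36 = -1688575541/133624872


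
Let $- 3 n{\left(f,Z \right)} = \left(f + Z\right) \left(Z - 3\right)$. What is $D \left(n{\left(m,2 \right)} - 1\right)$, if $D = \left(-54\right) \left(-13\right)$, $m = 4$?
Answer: $702$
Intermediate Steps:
$n{\left(f,Z \right)} = - \frac{\left(-3 + Z\right) \left(Z + f\right)}{3}$ ($n{\left(f,Z \right)} = - \frac{\left(f + Z\right) \left(Z - 3\right)}{3} = - \frac{\left(Z + f\right) \left(-3 + Z\right)}{3} = - \frac{\left(-3 + Z\right) \left(Z + f\right)}{3}$)
$D = 702$
$D \left(n{\left(m,2 \right)} - 1\right) = 702 \left(\left(2 + 4 - \frac{2^{2}}{3} - \frac{2}{3} \cdot 4\right) - 1\right) = 702 \left(\left(2 + 4 - \frac{4}{3} - \frac{8}{3}\right) - 1\right) = 702 \left(2 - 1\right) = 702 \cdot 1 = 702$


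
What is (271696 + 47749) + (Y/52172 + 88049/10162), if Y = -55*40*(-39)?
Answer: 42341554171877/132542966 ≈ 3.1946e+5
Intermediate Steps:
Y = 85800 (Y = -2200*(-39) = 85800)
(271696 + 47749) + (Y/52172 + 88049/10162) = (271696 + 47749) + (85800/52172 + 88049/10162) = 319445 + (85800*(1/52172) + 88049*(1/10162)) = 319445 + (21450/13043 + 88049/10162) = 319445 + 1366398007/132542966 = 42341554171877/132542966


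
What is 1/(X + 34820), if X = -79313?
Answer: -1/44493 ≈ -2.2475e-5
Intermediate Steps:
1/(X + 34820) = 1/(-79313 + 34820) = 1/(-44493) = -1/44493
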